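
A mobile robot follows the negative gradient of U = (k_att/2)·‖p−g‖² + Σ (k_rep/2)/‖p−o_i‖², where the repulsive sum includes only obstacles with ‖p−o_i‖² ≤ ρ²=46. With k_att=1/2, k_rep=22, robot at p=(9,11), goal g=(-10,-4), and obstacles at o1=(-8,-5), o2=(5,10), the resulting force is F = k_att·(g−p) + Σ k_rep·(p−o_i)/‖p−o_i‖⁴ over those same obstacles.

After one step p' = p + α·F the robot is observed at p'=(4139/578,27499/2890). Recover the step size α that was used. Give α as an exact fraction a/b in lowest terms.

F_att = 1/2·(g−p) = 1/2·(-19,-15) = (-9.5000,-7.5000)
o1: d²=545 > ρ²=46 → inactive
o2: d²=17 ≤ ρ²=46; F_rep = 22·(4,1)/17² = (0.3045,0.0761)
F = F_att + ΣF_rep = (-9.1955,-7.4239)
Δp = p'−p = (-1.8391,-1.4848); α = Δx/Fx = (-1063/578) / (-5315/578) = 1/5
check: Δy/Fy = (-4291/2890) / (-4291/578) = 1/5 ✓

α = 1/5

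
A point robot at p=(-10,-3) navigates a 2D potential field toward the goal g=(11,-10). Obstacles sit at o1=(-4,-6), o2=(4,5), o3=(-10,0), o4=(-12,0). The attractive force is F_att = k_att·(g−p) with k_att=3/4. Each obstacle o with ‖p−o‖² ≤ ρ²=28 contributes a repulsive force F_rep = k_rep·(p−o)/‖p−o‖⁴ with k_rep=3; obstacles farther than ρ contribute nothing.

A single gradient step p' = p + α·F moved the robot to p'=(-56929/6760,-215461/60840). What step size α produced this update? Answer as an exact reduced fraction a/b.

F_att = 3/4·(g−p) = 3/4·(21,-7) = (15.7500,-5.2500)
o1: d²=45 > ρ²=28 → inactive
o2: d²=260 > ρ²=28 → inactive
o3: d²=9 ≤ ρ²=28; F_rep = 3·(0,-3)/9² = (0.0000,-0.1111)
o4: d²=13 ≤ ρ²=28; F_rep = 3·(2,-3)/13² = (0.0355,-0.0533)
F = F_att + ΣF_rep = (15.7855,-5.4144)
Δp = p'−p = (1.5786,-0.5414); α = Δx/Fx = (10671/6760) / (10671/676) = 1/10
check: Δy/Fy = (-32941/60840) / (-32941/6084) = 1/10 ✓

α = 1/10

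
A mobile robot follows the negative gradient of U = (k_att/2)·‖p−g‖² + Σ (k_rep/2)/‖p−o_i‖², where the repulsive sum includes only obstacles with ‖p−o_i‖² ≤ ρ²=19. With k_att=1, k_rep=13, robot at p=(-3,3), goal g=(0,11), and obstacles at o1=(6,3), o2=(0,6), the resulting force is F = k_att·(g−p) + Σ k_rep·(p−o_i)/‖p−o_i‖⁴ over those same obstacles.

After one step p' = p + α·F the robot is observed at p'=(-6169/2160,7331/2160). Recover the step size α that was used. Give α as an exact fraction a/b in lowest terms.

α = 1/20

F_att = 1·(g−p) = 1·(3,8) = (3.0000,8.0000)
o1: d²=81 > ρ²=19 → inactive
o2: d²=18 ≤ ρ²=19; F_rep = 13·(-3,-3)/18² = (-0.1204,-0.1204)
F = F_att + ΣF_rep = (2.8796,7.8796)
Δp = p'−p = (0.1440,0.3940); α = Δx/Fx = (311/2160) / (311/108) = 1/20
check: Δy/Fy = (851/2160) / (851/108) = 1/20 ✓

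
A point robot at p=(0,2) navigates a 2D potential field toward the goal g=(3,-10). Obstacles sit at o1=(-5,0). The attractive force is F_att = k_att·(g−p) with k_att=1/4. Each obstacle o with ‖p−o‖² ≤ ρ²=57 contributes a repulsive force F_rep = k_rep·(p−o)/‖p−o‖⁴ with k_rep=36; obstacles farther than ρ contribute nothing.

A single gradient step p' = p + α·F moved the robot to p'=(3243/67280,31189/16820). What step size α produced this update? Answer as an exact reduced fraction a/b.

F_att = 1/4·(g−p) = 1/4·(3,-12) = (0.7500,-3.0000)
o1: d²=29 ≤ ρ²=57; F_rep = 36·(5,2)/29² = (0.2140,0.0856)
F = F_att + ΣF_rep = (0.9640,-2.9144)
Δp = p'−p = (0.0482,-0.1457); α = Δx/Fx = (3243/67280) / (3243/3364) = 1/20
check: Δy/Fy = (-2451/16820) / (-2451/841) = 1/20 ✓

α = 1/20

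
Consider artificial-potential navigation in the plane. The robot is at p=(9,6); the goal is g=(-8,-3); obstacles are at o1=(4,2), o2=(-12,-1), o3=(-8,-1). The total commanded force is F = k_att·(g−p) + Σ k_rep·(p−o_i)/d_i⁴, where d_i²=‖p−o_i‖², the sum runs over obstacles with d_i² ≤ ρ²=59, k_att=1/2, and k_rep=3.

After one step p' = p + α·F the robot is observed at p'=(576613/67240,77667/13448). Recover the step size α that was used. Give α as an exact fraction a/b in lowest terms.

F_att = 1/2·(g−p) = 1/2·(-17,-9) = (-8.5000,-4.5000)
o1: d²=41 ≤ ρ²=59; F_rep = 3·(5,4)/41² = (0.0089,0.0071)
o2: d²=490 > ρ²=59 → inactive
o3: d²=338 > ρ²=59 → inactive
F = F_att + ΣF_rep = (-8.4911,-4.4929)
Δp = p'−p = (-0.4246,-0.2246); α = Δx/Fx = (-28547/67240) / (-28547/3362) = 1/20
check: Δy/Fy = (-3021/13448) / (-15105/3362) = 1/20 ✓

α = 1/20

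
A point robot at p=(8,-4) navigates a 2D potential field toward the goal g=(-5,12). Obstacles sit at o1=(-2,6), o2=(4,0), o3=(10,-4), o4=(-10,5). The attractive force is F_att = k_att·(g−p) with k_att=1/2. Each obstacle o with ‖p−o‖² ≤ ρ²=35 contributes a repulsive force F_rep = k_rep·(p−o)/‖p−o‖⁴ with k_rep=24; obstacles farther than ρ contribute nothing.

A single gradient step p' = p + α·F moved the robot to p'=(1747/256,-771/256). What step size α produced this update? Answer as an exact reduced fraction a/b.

F_att = 1/2·(g−p) = 1/2·(-13,16) = (-6.5000,8.0000)
o1: d²=200 > ρ²=35 → inactive
o2: d²=32 ≤ ρ²=35; F_rep = 24·(4,-4)/32² = (0.0938,-0.0938)
o3: d²=4 ≤ ρ²=35; F_rep = 24·(-2,0)/4² = (-3.0000,0.0000)
o4: d²=405 > ρ²=35 → inactive
F = F_att + ΣF_rep = (-9.4062,7.9062)
Δp = p'−p = (-1.1758,0.9883); α = Δx/Fx = (-301/256) / (-301/32) = 1/8
check: Δy/Fy = (253/256) / (253/32) = 1/8 ✓

α = 1/8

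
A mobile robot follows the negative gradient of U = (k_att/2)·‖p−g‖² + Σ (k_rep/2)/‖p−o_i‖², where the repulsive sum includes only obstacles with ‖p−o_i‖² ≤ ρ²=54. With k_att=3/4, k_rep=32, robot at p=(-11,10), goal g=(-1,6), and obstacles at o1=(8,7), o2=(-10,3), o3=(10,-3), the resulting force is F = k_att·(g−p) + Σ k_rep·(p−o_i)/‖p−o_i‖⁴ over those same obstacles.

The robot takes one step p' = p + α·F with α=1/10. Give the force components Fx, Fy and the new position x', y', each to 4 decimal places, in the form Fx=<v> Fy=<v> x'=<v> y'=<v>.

F_att = 3/4·(g−p) = 3/4·(10,-4) = (7.5000,-3.0000)
o1: d²=370 > ρ²=54 → inactive
o2: d²=50 ≤ ρ²=54; F_rep = 32·(-1,7)/50² = (-0.0128,0.0896)
o3: d²=610 > ρ²=54 → inactive
F = F_att + ΣF_rep = (7.4872,-2.9104)
p' = p + 1/10·F = (-10.2513,9.7090)

Fx=7.4872 Fy=-2.9104 x'=-10.2513 y'=9.7090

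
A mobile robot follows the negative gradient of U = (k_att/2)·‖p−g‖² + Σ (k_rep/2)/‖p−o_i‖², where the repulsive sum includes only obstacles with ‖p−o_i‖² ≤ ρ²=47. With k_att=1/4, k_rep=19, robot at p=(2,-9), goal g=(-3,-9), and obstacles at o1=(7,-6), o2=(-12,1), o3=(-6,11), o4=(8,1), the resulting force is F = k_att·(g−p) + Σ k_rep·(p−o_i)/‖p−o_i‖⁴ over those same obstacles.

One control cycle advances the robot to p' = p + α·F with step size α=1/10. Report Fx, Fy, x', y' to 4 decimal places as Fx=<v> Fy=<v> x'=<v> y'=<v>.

F_att = 1/4·(g−p) = 1/4·(-5,0) = (-1.2500,0.0000)
o1: d²=34 ≤ ρ²=47; F_rep = 19·(-5,-3)/34² = (-0.0822,-0.0493)
o2: d²=296 > ρ²=47 → inactive
o3: d²=464 > ρ²=47 → inactive
o4: d²=136 > ρ²=47 → inactive
F = F_att + ΣF_rep = (-1.3322,-0.0493)
p' = p + 1/10·F = (1.8668,-9.0049)

Fx=-1.3322 Fy=-0.0493 x'=1.8668 y'=-9.0049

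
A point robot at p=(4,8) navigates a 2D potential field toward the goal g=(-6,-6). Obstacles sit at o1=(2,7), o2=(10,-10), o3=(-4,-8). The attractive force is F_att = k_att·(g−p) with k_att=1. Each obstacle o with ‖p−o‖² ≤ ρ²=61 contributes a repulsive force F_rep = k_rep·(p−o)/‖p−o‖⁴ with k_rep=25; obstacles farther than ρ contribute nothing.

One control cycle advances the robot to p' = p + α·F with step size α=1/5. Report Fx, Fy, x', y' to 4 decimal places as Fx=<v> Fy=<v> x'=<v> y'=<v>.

Fx=-8.0000 Fy=-13.0000 x'=2.4000 y'=5.4000

F_att = 1·(g−p) = 1·(-10,-14) = (-10.0000,-14.0000)
o1: d²=5 ≤ ρ²=61; F_rep = 25·(2,1)/5² = (2.0000,1.0000)
o2: d²=360 > ρ²=61 → inactive
o3: d²=320 > ρ²=61 → inactive
F = F_att + ΣF_rep = (-8.0000,-13.0000)
p' = p + 1/5·F = (2.4000,5.4000)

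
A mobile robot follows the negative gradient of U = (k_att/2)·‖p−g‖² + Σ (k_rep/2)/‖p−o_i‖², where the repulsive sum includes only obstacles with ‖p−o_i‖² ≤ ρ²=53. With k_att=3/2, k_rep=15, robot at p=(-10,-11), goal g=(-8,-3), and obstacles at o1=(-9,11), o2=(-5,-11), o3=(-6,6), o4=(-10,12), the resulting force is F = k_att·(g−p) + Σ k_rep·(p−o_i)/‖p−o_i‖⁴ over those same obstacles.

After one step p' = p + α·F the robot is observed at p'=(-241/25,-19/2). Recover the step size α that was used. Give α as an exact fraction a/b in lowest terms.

α = 1/8

F_att = 3/2·(g−p) = 3/2·(2,8) = (3.0000,12.0000)
o1: d²=485 > ρ²=53 → inactive
o2: d²=25 ≤ ρ²=53; F_rep = 15·(-5,0)/25² = (-0.1200,0.0000)
o3: d²=305 > ρ²=53 → inactive
o4: d²=529 > ρ²=53 → inactive
F = F_att + ΣF_rep = (2.8800,12.0000)
Δp = p'−p = (0.3600,1.5000); α = Δx/Fx = (9/25) / (72/25) = 1/8
check: Δy/Fy = (3/2) / (12) = 1/8 ✓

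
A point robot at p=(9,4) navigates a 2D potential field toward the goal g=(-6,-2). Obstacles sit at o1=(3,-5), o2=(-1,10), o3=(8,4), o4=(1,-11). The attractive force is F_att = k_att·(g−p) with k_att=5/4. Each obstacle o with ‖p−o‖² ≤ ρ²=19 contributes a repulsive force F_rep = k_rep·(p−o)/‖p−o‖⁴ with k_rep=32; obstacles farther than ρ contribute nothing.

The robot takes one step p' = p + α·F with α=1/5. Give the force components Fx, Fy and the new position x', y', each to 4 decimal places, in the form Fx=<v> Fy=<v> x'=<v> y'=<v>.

F_att = 5/4·(g−p) = 5/4·(-15,-6) = (-18.7500,-7.5000)
o1: d²=117 > ρ²=19 → inactive
o2: d²=136 > ρ²=19 → inactive
o3: d²=1 ≤ ρ²=19; F_rep = 32·(1,0)/1² = (32.0000,0.0000)
o4: d²=289 > ρ²=19 → inactive
F = F_att + ΣF_rep = (13.2500,-7.5000)
p' = p + 1/5·F = (11.6500,2.5000)

Fx=13.2500 Fy=-7.5000 x'=11.6500 y'=2.5000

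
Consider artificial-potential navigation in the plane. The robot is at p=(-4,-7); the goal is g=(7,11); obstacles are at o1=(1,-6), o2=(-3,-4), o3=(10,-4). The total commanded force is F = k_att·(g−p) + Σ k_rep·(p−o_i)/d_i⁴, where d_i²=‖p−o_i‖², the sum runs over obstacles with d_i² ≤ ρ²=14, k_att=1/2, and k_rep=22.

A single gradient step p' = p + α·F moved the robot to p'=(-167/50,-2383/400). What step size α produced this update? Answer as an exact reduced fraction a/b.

α = 1/8

F_att = 1/2·(g−p) = 1/2·(11,18) = (5.5000,9.0000)
o1: d²=26 > ρ²=14 → inactive
o2: d²=10 ≤ ρ²=14; F_rep = 22·(-1,-3)/10² = (-0.2200,-0.6600)
o3: d²=205 > ρ²=14 → inactive
F = F_att + ΣF_rep = (5.2800,8.3400)
Δp = p'−p = (0.6600,1.0425); α = Δx/Fx = (33/50) / (132/25) = 1/8
check: Δy/Fy = (417/400) / (417/50) = 1/8 ✓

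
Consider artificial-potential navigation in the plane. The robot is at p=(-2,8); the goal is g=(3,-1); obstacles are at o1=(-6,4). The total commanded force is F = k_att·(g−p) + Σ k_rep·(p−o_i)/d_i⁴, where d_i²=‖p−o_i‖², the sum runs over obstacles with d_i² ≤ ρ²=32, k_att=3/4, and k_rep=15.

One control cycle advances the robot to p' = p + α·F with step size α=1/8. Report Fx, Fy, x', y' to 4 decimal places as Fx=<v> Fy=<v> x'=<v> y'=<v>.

Fx=3.8086 Fy=-6.6914 x'=-1.5239 y'=7.1636

F_att = 3/4·(g−p) = 3/4·(5,-9) = (3.7500,-6.7500)
o1: d²=32 ≤ ρ²=32; F_rep = 15·(4,4)/32² = (0.0586,0.0586)
F = F_att + ΣF_rep = (3.8086,-6.6914)
p' = p + 1/8·F = (-1.5239,7.1636)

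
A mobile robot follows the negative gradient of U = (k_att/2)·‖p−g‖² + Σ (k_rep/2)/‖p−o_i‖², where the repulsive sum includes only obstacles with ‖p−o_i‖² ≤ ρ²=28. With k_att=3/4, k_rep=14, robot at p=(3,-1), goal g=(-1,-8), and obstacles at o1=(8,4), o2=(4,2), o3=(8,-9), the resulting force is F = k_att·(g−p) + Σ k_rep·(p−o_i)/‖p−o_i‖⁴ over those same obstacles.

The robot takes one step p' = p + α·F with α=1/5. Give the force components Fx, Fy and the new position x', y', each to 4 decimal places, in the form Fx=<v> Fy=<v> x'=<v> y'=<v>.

Fx=-3.1400 Fy=-5.6700 x'=2.3720 y'=-2.1340

F_att = 3/4·(g−p) = 3/4·(-4,-7) = (-3.0000,-5.2500)
o1: d²=50 > ρ²=28 → inactive
o2: d²=10 ≤ ρ²=28; F_rep = 14·(-1,-3)/10² = (-0.1400,-0.4200)
o3: d²=89 > ρ²=28 → inactive
F = F_att + ΣF_rep = (-3.1400,-5.6700)
p' = p + 1/5·F = (2.3720,-2.1340)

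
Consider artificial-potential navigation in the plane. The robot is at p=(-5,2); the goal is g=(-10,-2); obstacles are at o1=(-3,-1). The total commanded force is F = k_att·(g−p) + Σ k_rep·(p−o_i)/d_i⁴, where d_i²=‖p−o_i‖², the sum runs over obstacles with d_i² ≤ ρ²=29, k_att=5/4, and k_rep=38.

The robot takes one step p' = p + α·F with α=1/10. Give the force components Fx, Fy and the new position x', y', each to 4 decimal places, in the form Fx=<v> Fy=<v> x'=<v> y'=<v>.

Fx=-6.6997 Fy=-4.3254 x'=-5.6700 y'=1.5675

F_att = 5/4·(g−p) = 5/4·(-5,-4) = (-6.2500,-5.0000)
o1: d²=13 ≤ ρ²=29; F_rep = 38·(-2,3)/13² = (-0.4497,0.6746)
F = F_att + ΣF_rep = (-6.6997,-4.3254)
p' = p + 1/10·F = (-5.6700,1.5675)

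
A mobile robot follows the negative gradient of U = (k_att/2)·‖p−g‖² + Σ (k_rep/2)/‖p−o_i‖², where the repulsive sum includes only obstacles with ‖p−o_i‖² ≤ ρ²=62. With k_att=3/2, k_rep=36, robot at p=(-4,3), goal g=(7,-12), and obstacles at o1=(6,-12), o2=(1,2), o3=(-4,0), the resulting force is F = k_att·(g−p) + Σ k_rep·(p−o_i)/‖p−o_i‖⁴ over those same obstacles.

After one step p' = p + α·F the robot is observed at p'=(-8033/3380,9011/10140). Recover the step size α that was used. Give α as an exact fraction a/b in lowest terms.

α = 1/10

F_att = 3/2·(g−p) = 3/2·(11,-15) = (16.5000,-22.5000)
o1: d²=325 > ρ²=62 → inactive
o2: d²=26 ≤ ρ²=62; F_rep = 36·(-5,1)/26² = (-0.2663,0.0533)
o3: d²=9 ≤ ρ²=62; F_rep = 36·(0,3)/9² = (0.0000,1.3333)
F = F_att + ΣF_rep = (16.2337,-21.1134)
Δp = p'−p = (1.6234,-2.1113); α = Δx/Fx = (5487/3380) / (5487/338) = 1/10
check: Δy/Fy = (-21409/10140) / (-21409/1014) = 1/10 ✓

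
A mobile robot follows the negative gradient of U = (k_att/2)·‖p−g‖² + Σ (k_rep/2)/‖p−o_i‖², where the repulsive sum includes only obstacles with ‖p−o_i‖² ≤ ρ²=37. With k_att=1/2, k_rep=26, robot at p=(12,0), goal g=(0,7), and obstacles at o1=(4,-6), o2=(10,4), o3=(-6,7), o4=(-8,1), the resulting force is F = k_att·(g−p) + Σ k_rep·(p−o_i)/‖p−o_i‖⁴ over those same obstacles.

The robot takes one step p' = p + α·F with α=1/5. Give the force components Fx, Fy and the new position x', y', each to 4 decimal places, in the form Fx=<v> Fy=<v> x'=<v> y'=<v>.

Fx=-5.8700 Fy=3.2400 x'=10.8260 y'=0.6480

F_att = 1/2·(g−p) = 1/2·(-12,7) = (-6.0000,3.5000)
o1: d²=100 > ρ²=37 → inactive
o2: d²=20 ≤ ρ²=37; F_rep = 26·(2,-4)/20² = (0.1300,-0.2600)
o3: d²=373 > ρ²=37 → inactive
o4: d²=401 > ρ²=37 → inactive
F = F_att + ΣF_rep = (-5.8700,3.2400)
p' = p + 1/5·F = (10.8260,0.6480)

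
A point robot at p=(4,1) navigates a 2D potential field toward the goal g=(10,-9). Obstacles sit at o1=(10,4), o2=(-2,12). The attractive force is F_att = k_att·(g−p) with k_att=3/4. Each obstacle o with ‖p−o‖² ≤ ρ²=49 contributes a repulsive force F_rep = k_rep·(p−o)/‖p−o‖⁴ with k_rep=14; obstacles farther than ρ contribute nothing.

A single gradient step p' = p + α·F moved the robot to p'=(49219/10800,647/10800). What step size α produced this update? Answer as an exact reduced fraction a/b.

α = 1/8

F_att = 3/4·(g−p) = 3/4·(6,-10) = (4.5000,-7.5000)
o1: d²=45 ≤ ρ²=49; F_rep = 14·(-6,-3)/45² = (-0.0415,-0.0207)
o2: d²=157 > ρ²=49 → inactive
F = F_att + ΣF_rep = (4.4585,-7.5207)
Δp = p'−p = (0.5573,-0.9401); α = Δx/Fx = (6019/10800) / (6019/1350) = 1/8
check: Δy/Fy = (-10153/10800) / (-10153/1350) = 1/8 ✓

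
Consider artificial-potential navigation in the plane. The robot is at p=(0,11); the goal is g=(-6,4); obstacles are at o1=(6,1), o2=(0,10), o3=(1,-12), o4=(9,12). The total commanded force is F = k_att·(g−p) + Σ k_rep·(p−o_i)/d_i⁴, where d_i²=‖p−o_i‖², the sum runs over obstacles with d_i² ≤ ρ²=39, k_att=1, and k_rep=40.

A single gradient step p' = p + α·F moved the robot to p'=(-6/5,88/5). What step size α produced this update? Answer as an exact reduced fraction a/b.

α = 1/5

F_att = 1·(g−p) = 1·(-6,-7) = (-6.0000,-7.0000)
o1: d²=136 > ρ²=39 → inactive
o2: d²=1 ≤ ρ²=39; F_rep = 40·(0,1)/1² = (0.0000,40.0000)
o3: d²=530 > ρ²=39 → inactive
o4: d²=82 > ρ²=39 → inactive
F = F_att + ΣF_rep = (-6.0000,33.0000)
Δp = p'−p = (-1.2000,6.6000); α = Δx/Fx = (-6/5) / (-6) = 1/5
check: Δy/Fy = (33/5) / (33) = 1/5 ✓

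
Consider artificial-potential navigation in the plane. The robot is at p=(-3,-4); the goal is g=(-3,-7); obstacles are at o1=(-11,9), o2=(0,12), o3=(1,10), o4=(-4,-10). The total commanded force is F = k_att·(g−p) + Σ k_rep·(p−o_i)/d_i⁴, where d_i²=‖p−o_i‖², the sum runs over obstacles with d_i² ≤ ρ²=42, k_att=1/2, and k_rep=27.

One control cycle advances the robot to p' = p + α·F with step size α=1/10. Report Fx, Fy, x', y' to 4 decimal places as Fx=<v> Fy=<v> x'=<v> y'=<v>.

F_att = 1/2·(g−p) = 1/2·(0,-3) = (0.0000,-1.5000)
o1: d²=233 > ρ²=42 → inactive
o2: d²=265 > ρ²=42 → inactive
o3: d²=212 > ρ²=42 → inactive
o4: d²=37 ≤ ρ²=42; F_rep = 27·(1,6)/37² = (0.0197,0.1183)
F = F_att + ΣF_rep = (0.0197,-1.3817)
p' = p + 1/10·F = (-2.9980,-4.1382)

Fx=0.0197 Fy=-1.3817 x'=-2.9980 y'=-4.1382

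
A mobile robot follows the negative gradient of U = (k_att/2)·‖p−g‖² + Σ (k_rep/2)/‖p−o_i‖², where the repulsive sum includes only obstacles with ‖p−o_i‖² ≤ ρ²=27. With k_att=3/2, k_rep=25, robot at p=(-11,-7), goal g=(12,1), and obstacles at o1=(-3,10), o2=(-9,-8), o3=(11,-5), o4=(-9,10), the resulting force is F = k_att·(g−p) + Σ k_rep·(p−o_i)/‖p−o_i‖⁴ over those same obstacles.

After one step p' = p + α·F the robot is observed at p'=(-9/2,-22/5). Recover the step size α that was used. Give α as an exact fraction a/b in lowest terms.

α = 1/5

F_att = 3/2·(g−p) = 3/2·(23,8) = (34.5000,12.0000)
o1: d²=353 > ρ²=27 → inactive
o2: d²=5 ≤ ρ²=27; F_rep = 25·(-2,1)/5² = (-2.0000,1.0000)
o3: d²=488 > ρ²=27 → inactive
o4: d²=293 > ρ²=27 → inactive
F = F_att + ΣF_rep = (32.5000,13.0000)
Δp = p'−p = (6.5000,2.6000); α = Δx/Fx = (13/2) / (65/2) = 1/5
check: Δy/Fy = (13/5) / (13) = 1/5 ✓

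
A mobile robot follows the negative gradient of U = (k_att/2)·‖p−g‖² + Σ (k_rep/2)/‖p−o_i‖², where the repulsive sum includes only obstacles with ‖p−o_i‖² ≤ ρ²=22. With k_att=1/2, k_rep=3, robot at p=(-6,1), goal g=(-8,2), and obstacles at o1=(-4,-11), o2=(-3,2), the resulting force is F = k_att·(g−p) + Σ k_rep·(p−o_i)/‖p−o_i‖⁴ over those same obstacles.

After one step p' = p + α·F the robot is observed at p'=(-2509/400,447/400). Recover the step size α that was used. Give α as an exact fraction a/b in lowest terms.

α = 1/4

F_att = 1/2·(g−p) = 1/2·(-2,1) = (-1.0000,0.5000)
o1: d²=148 > ρ²=22 → inactive
o2: d²=10 ≤ ρ²=22; F_rep = 3·(-3,-1)/10² = (-0.0900,-0.0300)
F = F_att + ΣF_rep = (-1.0900,0.4700)
Δp = p'−p = (-0.2725,0.1175); α = Δx/Fx = (-109/400) / (-109/100) = 1/4
check: Δy/Fy = (47/400) / (47/100) = 1/4 ✓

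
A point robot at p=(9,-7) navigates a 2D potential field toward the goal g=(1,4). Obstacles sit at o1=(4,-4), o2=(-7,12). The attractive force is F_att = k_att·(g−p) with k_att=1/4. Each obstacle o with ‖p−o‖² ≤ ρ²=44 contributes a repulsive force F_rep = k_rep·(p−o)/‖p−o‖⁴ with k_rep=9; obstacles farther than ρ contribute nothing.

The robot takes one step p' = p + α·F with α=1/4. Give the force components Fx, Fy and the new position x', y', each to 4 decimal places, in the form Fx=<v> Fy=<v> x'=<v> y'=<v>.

F_att = 1/4·(g−p) = 1/4·(-8,11) = (-2.0000,2.7500)
o1: d²=34 ≤ ρ²=44; F_rep = 9·(5,-3)/34² = (0.0389,-0.0234)
o2: d²=617 > ρ²=44 → inactive
F = F_att + ΣF_rep = (-1.9611,2.7266)
p' = p + 1/4·F = (8.5097,-6.3183)

Fx=-1.9611 Fy=2.7266 x'=8.5097 y'=-6.3183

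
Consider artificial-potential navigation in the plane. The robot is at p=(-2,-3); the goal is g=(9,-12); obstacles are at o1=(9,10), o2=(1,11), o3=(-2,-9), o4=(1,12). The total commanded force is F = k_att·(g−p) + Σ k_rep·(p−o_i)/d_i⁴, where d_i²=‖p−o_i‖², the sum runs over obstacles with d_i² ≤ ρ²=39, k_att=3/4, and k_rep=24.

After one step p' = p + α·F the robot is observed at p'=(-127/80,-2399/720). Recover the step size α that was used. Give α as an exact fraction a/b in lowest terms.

α = 1/20

F_att = 3/4·(g−p) = 3/4·(11,-9) = (8.2500,-6.7500)
o1: d²=290 > ρ²=39 → inactive
o2: d²=205 > ρ²=39 → inactive
o3: d²=36 ≤ ρ²=39; F_rep = 24·(0,6)/36² = (0.0000,0.1111)
o4: d²=234 > ρ²=39 → inactive
F = F_att + ΣF_rep = (8.2500,-6.6389)
Δp = p'−p = (0.4125,-0.3319); α = Δx/Fx = (33/80) / (33/4) = 1/20
check: Δy/Fy = (-239/720) / (-239/36) = 1/20 ✓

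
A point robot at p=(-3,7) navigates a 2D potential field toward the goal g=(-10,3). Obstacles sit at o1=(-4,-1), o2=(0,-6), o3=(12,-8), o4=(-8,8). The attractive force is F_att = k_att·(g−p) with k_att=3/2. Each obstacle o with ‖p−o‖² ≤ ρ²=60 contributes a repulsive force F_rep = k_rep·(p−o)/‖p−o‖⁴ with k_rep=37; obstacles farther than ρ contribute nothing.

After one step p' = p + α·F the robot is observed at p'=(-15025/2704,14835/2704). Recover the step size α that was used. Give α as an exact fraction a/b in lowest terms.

F_att = 3/2·(g−p) = 3/2·(-7,-4) = (-10.5000,-6.0000)
o1: d²=65 > ρ²=60 → inactive
o2: d²=178 > ρ²=60 → inactive
o3: d²=450 > ρ²=60 → inactive
o4: d²=26 ≤ ρ²=60; F_rep = 37·(5,-1)/26² = (0.2737,-0.0547)
F = F_att + ΣF_rep = (-10.2263,-6.0547)
Δp = p'−p = (-2.5566,-1.5137); α = Δx/Fx = (-6913/2704) / (-6913/676) = 1/4
check: Δy/Fy = (-4093/2704) / (-4093/676) = 1/4 ✓

α = 1/4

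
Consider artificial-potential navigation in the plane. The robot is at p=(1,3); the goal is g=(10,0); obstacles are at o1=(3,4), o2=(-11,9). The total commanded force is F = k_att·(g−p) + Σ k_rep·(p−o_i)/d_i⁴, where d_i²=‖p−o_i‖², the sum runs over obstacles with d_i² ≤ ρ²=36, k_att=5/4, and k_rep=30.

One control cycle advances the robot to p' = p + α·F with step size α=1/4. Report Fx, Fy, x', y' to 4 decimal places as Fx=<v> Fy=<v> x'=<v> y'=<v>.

F_att = 5/4·(g−p) = 5/4·(9,-3) = (11.2500,-3.7500)
o1: d²=5 ≤ ρ²=36; F_rep = 30·(-2,-1)/5² = (-2.4000,-1.2000)
o2: d²=180 > ρ²=36 → inactive
F = F_att + ΣF_rep = (8.8500,-4.9500)
p' = p + 1/4·F = (3.2125,1.7625)

Fx=8.8500 Fy=-4.9500 x'=3.2125 y'=1.7625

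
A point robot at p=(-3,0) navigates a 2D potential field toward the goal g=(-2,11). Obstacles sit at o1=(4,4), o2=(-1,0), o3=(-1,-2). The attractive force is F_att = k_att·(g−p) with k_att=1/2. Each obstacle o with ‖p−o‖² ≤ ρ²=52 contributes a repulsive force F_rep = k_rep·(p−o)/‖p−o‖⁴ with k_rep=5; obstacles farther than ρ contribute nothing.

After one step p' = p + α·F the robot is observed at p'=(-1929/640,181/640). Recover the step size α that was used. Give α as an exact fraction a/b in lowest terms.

α = 1/20

F_att = 1/2·(g−p) = 1/2·(1,11) = (0.5000,5.5000)
o1: d²=65 > ρ²=52 → inactive
o2: d²=4 ≤ ρ²=52; F_rep = 5·(-2,0)/4² = (-0.6250,0.0000)
o3: d²=8 ≤ ρ²=52; F_rep = 5·(-2,2)/8² = (-0.1562,0.1562)
F = F_att + ΣF_rep = (-0.2812,5.6562)
Δp = p'−p = (-0.0141,0.2828); α = Δx/Fx = (-9/640) / (-9/32) = 1/20
check: Δy/Fy = (181/640) / (181/32) = 1/20 ✓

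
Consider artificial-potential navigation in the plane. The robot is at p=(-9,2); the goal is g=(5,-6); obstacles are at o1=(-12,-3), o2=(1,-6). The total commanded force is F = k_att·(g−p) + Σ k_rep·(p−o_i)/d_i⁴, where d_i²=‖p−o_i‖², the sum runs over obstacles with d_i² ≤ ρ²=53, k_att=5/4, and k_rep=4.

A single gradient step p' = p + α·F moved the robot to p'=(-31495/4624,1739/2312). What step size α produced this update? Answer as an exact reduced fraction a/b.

α = 1/8

F_att = 5/4·(g−p) = 5/4·(14,-8) = (17.5000,-10.0000)
o1: d²=34 ≤ ρ²=53; F_rep = 4·(3,5)/34² = (0.0104,0.0173)
o2: d²=164 > ρ²=53 → inactive
F = F_att + ΣF_rep = (17.5104,-9.9827)
Δp = p'−p = (2.1888,-1.2478); α = Δx/Fx = (10121/4624) / (10121/578) = 1/8
check: Δy/Fy = (-2885/2312) / (-2885/289) = 1/8 ✓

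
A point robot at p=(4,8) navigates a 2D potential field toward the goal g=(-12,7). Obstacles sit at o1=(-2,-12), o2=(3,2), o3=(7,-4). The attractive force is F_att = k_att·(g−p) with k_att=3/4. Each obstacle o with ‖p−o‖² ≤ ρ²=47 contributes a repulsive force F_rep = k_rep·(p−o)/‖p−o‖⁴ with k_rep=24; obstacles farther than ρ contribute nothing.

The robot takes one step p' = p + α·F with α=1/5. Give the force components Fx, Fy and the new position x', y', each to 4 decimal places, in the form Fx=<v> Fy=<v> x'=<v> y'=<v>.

F_att = 3/4·(g−p) = 3/4·(-16,-1) = (-12.0000,-0.7500)
o1: d²=436 > ρ²=47 → inactive
o2: d²=37 ≤ ρ²=47; F_rep = 24·(1,6)/37² = (0.0175,0.1052)
o3: d²=153 > ρ²=47 → inactive
F = F_att + ΣF_rep = (-11.9825,-0.6448)
p' = p + 1/5·F = (1.6035,7.8710)

Fx=-11.9825 Fy=-0.6448 x'=1.6035 y'=7.8710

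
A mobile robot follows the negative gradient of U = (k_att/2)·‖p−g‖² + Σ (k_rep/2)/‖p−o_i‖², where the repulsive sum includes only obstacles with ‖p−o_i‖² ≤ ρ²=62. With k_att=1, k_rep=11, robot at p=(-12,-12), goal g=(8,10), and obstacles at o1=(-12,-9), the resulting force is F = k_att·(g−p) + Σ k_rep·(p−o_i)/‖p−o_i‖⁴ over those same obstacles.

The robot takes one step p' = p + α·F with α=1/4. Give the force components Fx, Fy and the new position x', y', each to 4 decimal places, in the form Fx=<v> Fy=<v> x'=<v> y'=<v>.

Fx=20.0000 Fy=21.5926 x'=-7.0000 y'=-6.6019

F_att = 1·(g−p) = 1·(20,22) = (20.0000,22.0000)
o1: d²=9 ≤ ρ²=62; F_rep = 11·(0,-3)/9² = (0.0000,-0.4074)
F = F_att + ΣF_rep = (20.0000,21.5926)
p' = p + 1/4·F = (-7.0000,-6.6019)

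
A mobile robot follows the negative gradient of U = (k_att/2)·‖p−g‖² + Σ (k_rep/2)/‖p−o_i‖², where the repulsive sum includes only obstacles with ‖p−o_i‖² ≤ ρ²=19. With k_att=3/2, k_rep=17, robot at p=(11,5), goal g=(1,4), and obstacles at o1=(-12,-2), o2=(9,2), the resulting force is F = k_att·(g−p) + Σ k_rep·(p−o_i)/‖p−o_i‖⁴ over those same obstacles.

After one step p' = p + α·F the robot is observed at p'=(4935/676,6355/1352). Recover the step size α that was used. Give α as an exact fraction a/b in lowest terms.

α = 1/4

F_att = 3/2·(g−p) = 3/2·(-10,-1) = (-15.0000,-1.5000)
o1: d²=578 > ρ²=19 → inactive
o2: d²=13 ≤ ρ²=19; F_rep = 17·(2,3)/13² = (0.2012,0.3018)
F = F_att + ΣF_rep = (-14.7988,-1.1982)
Δp = p'−p = (-3.6997,-0.2996); α = Δx/Fx = (-2501/676) / (-2501/169) = 1/4
check: Δy/Fy = (-405/1352) / (-405/338) = 1/4 ✓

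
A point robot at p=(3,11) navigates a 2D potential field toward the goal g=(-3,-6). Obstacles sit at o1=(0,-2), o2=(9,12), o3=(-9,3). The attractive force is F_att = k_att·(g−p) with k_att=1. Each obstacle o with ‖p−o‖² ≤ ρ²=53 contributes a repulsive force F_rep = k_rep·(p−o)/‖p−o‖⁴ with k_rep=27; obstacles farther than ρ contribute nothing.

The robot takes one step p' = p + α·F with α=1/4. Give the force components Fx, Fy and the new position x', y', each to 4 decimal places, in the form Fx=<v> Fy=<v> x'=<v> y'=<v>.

F_att = 1·(g−p) = 1·(-6,-17) = (-6.0000,-17.0000)
o1: d²=178 > ρ²=53 → inactive
o2: d²=37 ≤ ρ²=53; F_rep = 27·(-6,-1)/37² = (-0.1183,-0.0197)
o3: d²=208 > ρ²=53 → inactive
F = F_att + ΣF_rep = (-6.1183,-17.0197)
p' = p + 1/4·F = (1.4704,6.7451)

Fx=-6.1183 Fy=-17.0197 x'=1.4704 y'=6.7451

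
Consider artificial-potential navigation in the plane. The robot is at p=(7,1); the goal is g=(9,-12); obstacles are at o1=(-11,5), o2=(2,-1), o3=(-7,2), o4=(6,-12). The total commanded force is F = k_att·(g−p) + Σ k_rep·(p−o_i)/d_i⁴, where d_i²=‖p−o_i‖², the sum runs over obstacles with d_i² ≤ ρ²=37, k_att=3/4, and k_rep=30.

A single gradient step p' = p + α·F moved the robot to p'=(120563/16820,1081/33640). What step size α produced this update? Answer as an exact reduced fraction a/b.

α = 1/10

F_att = 3/4·(g−p) = 3/4·(2,-13) = (1.5000,-9.7500)
o1: d²=340 > ρ²=37 → inactive
o2: d²=29 ≤ ρ²=37; F_rep = 30·(5,2)/29² = (0.1784,0.0713)
o3: d²=197 > ρ²=37 → inactive
o4: d²=170 > ρ²=37 → inactive
F = F_att + ΣF_rep = (1.6784,-9.6787)
Δp = p'−p = (0.1678,-0.9679); α = Δx/Fx = (2823/16820) / (2823/1682) = 1/10
check: Δy/Fy = (-32559/33640) / (-32559/3364) = 1/10 ✓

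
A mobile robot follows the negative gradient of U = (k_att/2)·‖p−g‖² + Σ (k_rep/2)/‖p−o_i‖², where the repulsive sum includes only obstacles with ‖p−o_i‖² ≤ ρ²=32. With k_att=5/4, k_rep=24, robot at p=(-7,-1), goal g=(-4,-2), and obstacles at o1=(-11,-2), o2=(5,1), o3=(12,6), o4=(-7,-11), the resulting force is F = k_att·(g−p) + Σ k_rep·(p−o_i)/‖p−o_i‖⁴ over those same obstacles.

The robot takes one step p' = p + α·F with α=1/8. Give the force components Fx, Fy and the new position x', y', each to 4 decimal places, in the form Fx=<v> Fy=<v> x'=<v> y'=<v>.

Fx=4.0822 Fy=-1.1670 x'=-6.4897 y'=-1.1459

F_att = 5/4·(g−p) = 5/4·(3,-1) = (3.7500,-1.2500)
o1: d²=17 ≤ ρ²=32; F_rep = 24·(4,1)/17² = (0.3322,0.0830)
o2: d²=148 > ρ²=32 → inactive
o3: d²=410 > ρ²=32 → inactive
o4: d²=100 > ρ²=32 → inactive
F = F_att + ΣF_rep = (4.0822,-1.1670)
p' = p + 1/8·F = (-6.4897,-1.1459)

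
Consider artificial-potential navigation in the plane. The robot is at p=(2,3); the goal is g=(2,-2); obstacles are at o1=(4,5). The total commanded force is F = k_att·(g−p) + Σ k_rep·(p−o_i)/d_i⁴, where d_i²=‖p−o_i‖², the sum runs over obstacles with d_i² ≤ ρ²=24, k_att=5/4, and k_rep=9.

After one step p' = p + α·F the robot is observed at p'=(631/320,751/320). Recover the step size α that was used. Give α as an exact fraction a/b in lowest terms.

F_att = 5/4·(g−p) = 5/4·(0,-5) = (0.0000,-6.2500)
o1: d²=8 ≤ ρ²=24; F_rep = 9·(-2,-2)/8² = (-0.2812,-0.2812)
F = F_att + ΣF_rep = (-0.2812,-6.5312)
Δp = p'−p = (-0.0281,-0.6531); α = Δx/Fx = (-9/320) / (-9/32) = 1/10
check: Δy/Fy = (-209/320) / (-209/32) = 1/10 ✓

α = 1/10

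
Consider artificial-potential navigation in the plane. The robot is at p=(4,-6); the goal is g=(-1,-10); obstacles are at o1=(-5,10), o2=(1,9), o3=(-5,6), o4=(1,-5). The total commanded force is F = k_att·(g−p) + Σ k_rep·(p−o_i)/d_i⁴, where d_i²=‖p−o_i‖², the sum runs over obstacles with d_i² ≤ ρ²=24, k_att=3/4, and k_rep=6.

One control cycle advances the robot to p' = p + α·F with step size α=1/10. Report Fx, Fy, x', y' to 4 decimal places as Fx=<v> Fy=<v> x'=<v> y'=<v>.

F_att = 3/4·(g−p) = 3/4·(-5,-4) = (-3.7500,-3.0000)
o1: d²=337 > ρ²=24 → inactive
o2: d²=234 > ρ²=24 → inactive
o3: d²=225 > ρ²=24 → inactive
o4: d²=10 ≤ ρ²=24; F_rep = 6·(3,-1)/10² = (0.1800,-0.0600)
F = F_att + ΣF_rep = (-3.5700,-3.0600)
p' = p + 1/10·F = (3.6430,-6.3060)

Fx=-3.5700 Fy=-3.0600 x'=3.6430 y'=-6.3060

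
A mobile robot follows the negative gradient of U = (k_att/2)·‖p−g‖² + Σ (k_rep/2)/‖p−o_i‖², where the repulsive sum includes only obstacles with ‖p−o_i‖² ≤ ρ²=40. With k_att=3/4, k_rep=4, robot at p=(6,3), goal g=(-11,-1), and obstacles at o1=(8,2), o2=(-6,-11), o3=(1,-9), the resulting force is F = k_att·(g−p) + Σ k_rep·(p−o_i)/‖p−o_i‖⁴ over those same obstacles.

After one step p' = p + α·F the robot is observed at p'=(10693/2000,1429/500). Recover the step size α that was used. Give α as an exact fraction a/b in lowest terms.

F_att = 3/4·(g−p) = 3/4·(-17,-4) = (-12.7500,-3.0000)
o1: d²=5 ≤ ρ²=40; F_rep = 4·(-2,1)/5² = (-0.3200,0.1600)
o2: d²=340 > ρ²=40 → inactive
o3: d²=169 > ρ²=40 → inactive
F = F_att + ΣF_rep = (-13.0700,-2.8400)
Δp = p'−p = (-0.6535,-0.1420); α = Δx/Fx = (-1307/2000) / (-1307/100) = 1/20
check: Δy/Fy = (-71/500) / (-71/25) = 1/20 ✓

α = 1/20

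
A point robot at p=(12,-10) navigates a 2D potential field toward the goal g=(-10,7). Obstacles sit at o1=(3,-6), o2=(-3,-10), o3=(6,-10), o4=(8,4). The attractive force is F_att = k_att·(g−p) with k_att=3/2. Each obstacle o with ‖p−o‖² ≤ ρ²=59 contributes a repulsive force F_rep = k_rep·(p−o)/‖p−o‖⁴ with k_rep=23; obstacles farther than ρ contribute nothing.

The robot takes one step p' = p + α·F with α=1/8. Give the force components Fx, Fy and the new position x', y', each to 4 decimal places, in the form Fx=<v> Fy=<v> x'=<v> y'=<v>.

Fx=-32.8935 Fy=25.5000 x'=7.8883 y'=-6.8125

F_att = 3/2·(g−p) = 3/2·(-22,17) = (-33.0000,25.5000)
o1: d²=97 > ρ²=59 → inactive
o2: d²=225 > ρ²=59 → inactive
o3: d²=36 ≤ ρ²=59; F_rep = 23·(6,0)/36² = (0.1065,0.0000)
o4: d²=212 > ρ²=59 → inactive
F = F_att + ΣF_rep = (-32.8935,25.5000)
p' = p + 1/8·F = (7.8883,-6.8125)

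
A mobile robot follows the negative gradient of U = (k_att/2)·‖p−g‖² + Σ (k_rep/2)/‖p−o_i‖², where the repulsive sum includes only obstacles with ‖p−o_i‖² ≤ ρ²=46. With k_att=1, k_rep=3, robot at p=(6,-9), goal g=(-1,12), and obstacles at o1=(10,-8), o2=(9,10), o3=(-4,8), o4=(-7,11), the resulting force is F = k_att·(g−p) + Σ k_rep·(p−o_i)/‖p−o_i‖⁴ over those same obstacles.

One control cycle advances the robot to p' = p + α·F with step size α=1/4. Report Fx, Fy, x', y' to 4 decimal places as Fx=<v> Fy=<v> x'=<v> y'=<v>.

F_att = 1·(g−p) = 1·(-7,21) = (-7.0000,21.0000)
o1: d²=17 ≤ ρ²=46; F_rep = 3·(-4,-1)/17² = (-0.0415,-0.0104)
o2: d²=370 > ρ²=46 → inactive
o3: d²=389 > ρ²=46 → inactive
o4: d²=569 > ρ²=46 → inactive
F = F_att + ΣF_rep = (-7.0415,20.9896)
p' = p + 1/4·F = (4.2396,-3.7526)

Fx=-7.0415 Fy=20.9896 x'=4.2396 y'=-3.7526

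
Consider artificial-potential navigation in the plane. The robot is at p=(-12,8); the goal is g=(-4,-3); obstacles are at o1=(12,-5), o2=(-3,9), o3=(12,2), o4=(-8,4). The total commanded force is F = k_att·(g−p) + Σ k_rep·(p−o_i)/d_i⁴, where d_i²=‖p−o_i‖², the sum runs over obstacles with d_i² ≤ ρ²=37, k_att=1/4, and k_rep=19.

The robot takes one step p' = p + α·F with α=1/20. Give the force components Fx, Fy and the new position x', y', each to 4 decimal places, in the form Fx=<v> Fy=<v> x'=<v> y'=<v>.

F_att = 1/4·(g−p) = 1/4·(8,-11) = (2.0000,-2.7500)
o1: d²=745 > ρ²=37 → inactive
o2: d²=82 > ρ²=37 → inactive
o3: d²=612 > ρ²=37 → inactive
o4: d²=32 ≤ ρ²=37; F_rep = 19·(-4,4)/32² = (-0.0742,0.0742)
F = F_att + ΣF_rep = (1.9258,-2.6758)
p' = p + 1/20·F = (-11.9037,7.8662)

Fx=1.9258 Fy=-2.6758 x'=-11.9037 y'=7.8662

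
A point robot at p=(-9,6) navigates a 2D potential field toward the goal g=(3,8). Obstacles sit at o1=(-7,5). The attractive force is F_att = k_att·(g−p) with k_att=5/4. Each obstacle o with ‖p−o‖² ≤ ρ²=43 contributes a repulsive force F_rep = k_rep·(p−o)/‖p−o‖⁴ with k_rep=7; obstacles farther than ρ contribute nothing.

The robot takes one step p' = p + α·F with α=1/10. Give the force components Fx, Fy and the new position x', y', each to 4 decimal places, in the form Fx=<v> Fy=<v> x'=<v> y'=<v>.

F_att = 5/4·(g−p) = 5/4·(12,2) = (15.0000,2.5000)
o1: d²=5 ≤ ρ²=43; F_rep = 7·(-2,1)/5² = (-0.5600,0.2800)
F = F_att + ΣF_rep = (14.4400,2.7800)
p' = p + 1/10·F = (-7.5560,6.2780)

Fx=14.4400 Fy=2.7800 x'=-7.5560 y'=6.2780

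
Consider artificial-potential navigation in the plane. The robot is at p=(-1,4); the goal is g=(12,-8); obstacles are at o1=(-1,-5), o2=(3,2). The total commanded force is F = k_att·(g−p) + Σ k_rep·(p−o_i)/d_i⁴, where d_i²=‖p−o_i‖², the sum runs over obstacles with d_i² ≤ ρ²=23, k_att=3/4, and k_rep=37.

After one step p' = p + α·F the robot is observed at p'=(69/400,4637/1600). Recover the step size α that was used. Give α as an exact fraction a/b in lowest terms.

F_att = 3/4·(g−p) = 3/4·(13,-12) = (9.7500,-9.0000)
o1: d²=81 > ρ²=23 → inactive
o2: d²=20 ≤ ρ²=23; F_rep = 37·(-4,2)/20² = (-0.3700,0.1850)
F = F_att + ΣF_rep = (9.3800,-8.8150)
Δp = p'−p = (1.1725,-1.1019); α = Δx/Fx = (469/400) / (469/50) = 1/8
check: Δy/Fy = (-1763/1600) / (-1763/200) = 1/8 ✓

α = 1/8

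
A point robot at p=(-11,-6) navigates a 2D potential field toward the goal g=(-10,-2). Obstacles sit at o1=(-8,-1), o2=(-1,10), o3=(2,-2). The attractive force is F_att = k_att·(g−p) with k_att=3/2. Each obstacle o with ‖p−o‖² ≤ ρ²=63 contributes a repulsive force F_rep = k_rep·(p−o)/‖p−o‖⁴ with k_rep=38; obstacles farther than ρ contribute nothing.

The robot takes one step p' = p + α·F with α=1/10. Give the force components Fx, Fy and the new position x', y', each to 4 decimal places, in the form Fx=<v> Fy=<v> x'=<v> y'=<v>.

F_att = 3/2·(g−p) = 3/2·(1,4) = (1.5000,6.0000)
o1: d²=34 ≤ ρ²=63; F_rep = 38·(-3,-5)/34² = (-0.0986,-0.1644)
o2: d²=356 > ρ²=63 → inactive
o3: d²=185 > ρ²=63 → inactive
F = F_att + ΣF_rep = (1.4014,5.8356)
p' = p + 1/10·F = (-10.8599,-5.4164)

Fx=1.4014 Fy=5.8356 x'=-10.8599 y'=-5.4164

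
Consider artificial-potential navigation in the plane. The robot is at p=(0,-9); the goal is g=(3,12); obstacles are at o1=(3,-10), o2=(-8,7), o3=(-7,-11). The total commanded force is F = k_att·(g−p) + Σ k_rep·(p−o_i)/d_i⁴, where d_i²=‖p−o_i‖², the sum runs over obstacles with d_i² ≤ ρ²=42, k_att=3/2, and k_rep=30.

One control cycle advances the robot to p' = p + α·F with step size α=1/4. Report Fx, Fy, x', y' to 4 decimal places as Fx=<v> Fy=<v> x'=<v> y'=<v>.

Fx=3.6000 Fy=31.8000 x'=0.9000 y'=-1.0500

F_att = 3/2·(g−p) = 3/2·(3,21) = (4.5000,31.5000)
o1: d²=10 ≤ ρ²=42; F_rep = 30·(-3,1)/10² = (-0.9000,0.3000)
o2: d²=320 > ρ²=42 → inactive
o3: d²=53 > ρ²=42 → inactive
F = F_att + ΣF_rep = (3.6000,31.8000)
p' = p + 1/4·F = (0.9000,-1.0500)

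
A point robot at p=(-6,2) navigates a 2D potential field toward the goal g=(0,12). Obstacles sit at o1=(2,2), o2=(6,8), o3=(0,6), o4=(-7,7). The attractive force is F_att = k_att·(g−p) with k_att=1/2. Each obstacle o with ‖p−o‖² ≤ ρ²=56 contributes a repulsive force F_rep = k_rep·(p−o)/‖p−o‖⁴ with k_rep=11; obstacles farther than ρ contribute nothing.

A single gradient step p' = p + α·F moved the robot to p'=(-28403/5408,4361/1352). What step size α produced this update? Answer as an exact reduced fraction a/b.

α = 1/4

F_att = 1/2·(g−p) = 1/2·(6,10) = (3.0000,5.0000)
o1: d²=64 > ρ²=56 → inactive
o2: d²=180 > ρ²=56 → inactive
o3: d²=52 ≤ ρ²=56; F_rep = 11·(-6,-4)/52² = (-0.0244,-0.0163)
o4: d²=26 ≤ ρ²=56; F_rep = 11·(1,-5)/26² = (0.0163,-0.0814)
F = F_att + ΣF_rep = (2.9919,4.9024)
Δp = p'−p = (0.7480,1.2256); α = Δx/Fx = (4045/5408) / (4045/1352) = 1/4
check: Δy/Fy = (1657/1352) / (1657/338) = 1/4 ✓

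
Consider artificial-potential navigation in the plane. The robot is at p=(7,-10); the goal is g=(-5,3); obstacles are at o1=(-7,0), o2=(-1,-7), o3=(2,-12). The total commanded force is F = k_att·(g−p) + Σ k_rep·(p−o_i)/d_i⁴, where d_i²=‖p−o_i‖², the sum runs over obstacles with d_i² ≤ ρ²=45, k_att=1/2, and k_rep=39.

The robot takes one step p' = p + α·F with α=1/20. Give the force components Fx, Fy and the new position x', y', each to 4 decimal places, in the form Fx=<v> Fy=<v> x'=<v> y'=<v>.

F_att = 1/2·(g−p) = 1/2·(-12,13) = (-6.0000,6.5000)
o1: d²=296 > ρ²=45 → inactive
o2: d²=73 > ρ²=45 → inactive
o3: d²=29 ≤ ρ²=45; F_rep = 39·(5,2)/29² = (0.2319,0.0927)
F = F_att + ΣF_rep = (-5.7681,6.5927)
p' = p + 1/20·F = (6.7116,-9.6704)

Fx=-5.7681 Fy=6.5927 x'=6.7116 y'=-9.6704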